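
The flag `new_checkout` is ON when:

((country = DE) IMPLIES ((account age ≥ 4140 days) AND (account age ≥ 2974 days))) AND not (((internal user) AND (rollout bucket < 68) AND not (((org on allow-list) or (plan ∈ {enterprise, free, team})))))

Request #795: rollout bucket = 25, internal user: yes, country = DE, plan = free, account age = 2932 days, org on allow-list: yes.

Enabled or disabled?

Atomic conditions:
  country = DE: DE == DE is true
  account age ≥ 4140 days: 2932 ≥ 4140 is false
  account age ≥ 2974 days: 2932 ≥ 2974 is false
  internal user: yes → true
  rollout bucket < 68: 25 < 68 is true
  org on allow-list: yes → true
  plan ∈ {enterprise, free, team}: free is in the set → true
Combine:
[1.2] false AND false = false
[1] true → false = false
[2.1.3.1] true OR true = true
[2.1.3] NOT true = false
[2.1] true AND true AND false = false
[2] NOT false = true
[root] false AND true = false
Overall: false → disabled

Disabled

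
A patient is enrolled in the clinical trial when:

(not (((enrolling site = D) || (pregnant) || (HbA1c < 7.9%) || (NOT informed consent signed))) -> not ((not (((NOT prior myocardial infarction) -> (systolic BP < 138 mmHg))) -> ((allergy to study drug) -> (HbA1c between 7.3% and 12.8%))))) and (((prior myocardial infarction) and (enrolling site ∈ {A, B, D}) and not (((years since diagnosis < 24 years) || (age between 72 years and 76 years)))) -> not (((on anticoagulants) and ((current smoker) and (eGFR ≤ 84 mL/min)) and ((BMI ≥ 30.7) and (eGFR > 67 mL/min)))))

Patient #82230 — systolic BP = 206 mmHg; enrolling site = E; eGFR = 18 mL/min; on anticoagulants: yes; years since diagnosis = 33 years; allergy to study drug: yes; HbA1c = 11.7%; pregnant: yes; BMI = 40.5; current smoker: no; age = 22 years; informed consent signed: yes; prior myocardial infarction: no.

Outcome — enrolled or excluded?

Atomic conditions:
  enrolling site = D: E == D is false
  pregnant: yes → true
  HbA1c < 7.9%: 11.7 < 7.9 is false
  NOT informed consent signed: yes → false
  NOT prior myocardial infarction: no → true
  systolic BP < 138 mmHg: 206 < 138 is false
  allergy to study drug: yes → true
  HbA1c between 7.3% and 12.8%: 11.7 in [7.3, 12.8] is true
  prior myocardial infarction: no → false
  enrolling site ∈ {A, B, D}: E is not in the set → false
  years since diagnosis < 24 years: 33 < 24 is false
  age between 72 years and 76 years: 22 in [72, 76] is false
  on anticoagulants: yes → true
  current smoker: no → false
  eGFR ≤ 84 mL/min: 18 ≤ 84 is true
  BMI ≥ 30.7: 40.5 ≥ 30.7 is true
  eGFR > 67 mL/min: 18 > 67 is false
Combine:
[1.1.1] false OR true OR false OR false = true
[1.1] NOT true = false
[1.2.1.1.1] true → false = false
[1.2.1.1] NOT false = true
[1.2.1.2] true → true = true
[1.2.1] true → true = true
[1.2] NOT true = false
[1] false → false (antecedent false ⇒ implication holds) = true
[2.1.3.1] false OR false = false
[2.1.3] NOT false = true
[2.1] false AND false AND true = false
[2.2.1.2] false AND true = false
[2.2.1.3] true AND false = false
[2.2.1] true AND false AND false = false
[2.2] NOT false = true
[2] false → true (antecedent false ⇒ implication holds) = true
[root] true AND true = true
Overall: true → enrolled

Enrolled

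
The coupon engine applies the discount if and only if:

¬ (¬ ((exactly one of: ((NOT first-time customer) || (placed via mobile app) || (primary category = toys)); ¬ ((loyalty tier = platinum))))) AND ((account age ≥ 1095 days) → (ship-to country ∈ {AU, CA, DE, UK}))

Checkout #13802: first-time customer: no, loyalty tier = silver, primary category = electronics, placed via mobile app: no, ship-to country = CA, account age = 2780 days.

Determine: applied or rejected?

Rejected

Atomic conditions:
  NOT first-time customer: no → true
  placed via mobile app: no → false
  primary category = toys: electronics == toys is false
  loyalty tier = platinum: silver == platinum is false
  account age ≥ 1095 days: 2780 ≥ 1095 is true
  ship-to country ∈ {AU, CA, DE, UK}: CA is in the set → true
Combine:
[1.1.1.1] true OR false OR false = true
[1.1.1.2] NOT false = true
[1.1.1] exactly-one(true, true) = false
[1.1] NOT false = true
[1] NOT true = false
[2] true → true = true
[root] false AND true = false
Overall: false → rejected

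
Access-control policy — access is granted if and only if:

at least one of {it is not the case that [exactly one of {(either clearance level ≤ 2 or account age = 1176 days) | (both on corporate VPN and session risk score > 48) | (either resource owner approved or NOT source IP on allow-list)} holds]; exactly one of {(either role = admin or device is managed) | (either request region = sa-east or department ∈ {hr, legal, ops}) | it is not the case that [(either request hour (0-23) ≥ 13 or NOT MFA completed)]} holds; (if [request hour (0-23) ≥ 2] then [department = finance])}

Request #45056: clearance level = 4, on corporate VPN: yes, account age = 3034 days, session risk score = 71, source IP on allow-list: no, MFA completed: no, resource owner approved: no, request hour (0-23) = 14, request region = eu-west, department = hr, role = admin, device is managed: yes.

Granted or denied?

Granted

Atomic conditions:
  clearance level ≤ 2: 4 ≤ 2 is false
  account age = 1176 days: 3034 == 1176 is false
  on corporate VPN: yes → true
  session risk score > 48: 71 > 48 is true
  resource owner approved: no → false
  NOT source IP on allow-list: no → true
  role = admin: admin == admin is true
  device is managed: yes → true
  request region = sa-east: eu-west == sa-east is false
  department ∈ {hr, legal, ops}: hr is in the set → true
  request hour (0-23) ≥ 13: 14 ≥ 13 is true
  NOT MFA completed: no → true
  request hour (0-23) ≥ 2: 14 ≥ 2 is true
  department = finance: hr == finance is false
Combine:
[1.1.1] false OR false = false
[1.1.2] true AND true = true
[1.1.3] false OR true = true
[1.1] exactly-one(false, true, true) = false
[1] NOT false = true
[2.1] true OR true = true
[2.2] false OR true = true
[2.3.1] true OR true = true
[2.3] NOT true = false
[2] exactly-one(true, true, false) = false
[3] true → false = false
[root] true OR false OR false = true
Overall: true → granted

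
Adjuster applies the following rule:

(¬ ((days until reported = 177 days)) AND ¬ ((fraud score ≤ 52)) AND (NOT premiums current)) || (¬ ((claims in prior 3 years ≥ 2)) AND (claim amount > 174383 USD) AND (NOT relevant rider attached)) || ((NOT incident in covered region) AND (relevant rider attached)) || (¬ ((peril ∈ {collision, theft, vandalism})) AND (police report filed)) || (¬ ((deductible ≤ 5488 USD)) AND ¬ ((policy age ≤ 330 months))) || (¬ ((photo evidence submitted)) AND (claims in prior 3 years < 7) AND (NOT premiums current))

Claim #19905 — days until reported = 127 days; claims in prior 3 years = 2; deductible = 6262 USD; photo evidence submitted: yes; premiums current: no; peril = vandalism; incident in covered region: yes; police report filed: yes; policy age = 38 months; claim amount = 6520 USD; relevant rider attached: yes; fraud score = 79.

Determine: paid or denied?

Atomic conditions:
  days until reported = 177 days: 127 == 177 is false
  fraud score ≤ 52: 79 ≤ 52 is false
  NOT premiums current: no → true
  claims in prior 3 years ≥ 2: 2 ≥ 2 is true
  claim amount > 174383 USD: 6520 > 174383 is false
  NOT relevant rider attached: yes → false
  NOT incident in covered region: yes → false
  relevant rider attached: yes → true
  peril ∈ {collision, theft, vandalism}: vandalism is in the set → true
  police report filed: yes → true
  deductible ≤ 5488 USD: 6262 ≤ 5488 is false
  policy age ≤ 330 months: 38 ≤ 330 is true
  photo evidence submitted: yes → true
  claims in prior 3 years < 7: 2 < 7 is true
Combine:
[1.1] NOT false = true
[1.2] NOT false = true
[1] true AND true AND true = true
[2.1] NOT true = false
[2] false AND false AND false = false
[3] false AND true = false
[4.1] NOT true = false
[4] false AND true = false
[5.1] NOT false = true
[5.2] NOT true = false
[5] true AND false = false
[6.1] NOT true = false
[6] false AND true AND true = false
[root] true OR false OR false OR false OR false OR false = true
Overall: true → paid

Paid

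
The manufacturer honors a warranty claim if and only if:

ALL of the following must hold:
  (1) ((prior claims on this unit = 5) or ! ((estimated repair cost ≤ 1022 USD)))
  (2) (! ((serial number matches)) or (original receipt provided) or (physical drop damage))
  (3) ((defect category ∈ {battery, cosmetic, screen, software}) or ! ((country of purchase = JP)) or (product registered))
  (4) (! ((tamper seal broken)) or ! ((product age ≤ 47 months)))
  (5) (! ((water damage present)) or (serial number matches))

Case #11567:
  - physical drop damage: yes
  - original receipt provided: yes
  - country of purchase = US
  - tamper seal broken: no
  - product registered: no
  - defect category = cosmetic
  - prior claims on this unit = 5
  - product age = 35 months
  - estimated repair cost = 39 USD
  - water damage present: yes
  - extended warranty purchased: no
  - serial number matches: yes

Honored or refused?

Atomic conditions:
  prior claims on this unit = 5: 5 == 5 is true
  estimated repair cost ≤ 1022 USD: 39 ≤ 1022 is true
  serial number matches: yes → true
  original receipt provided: yes → true
  physical drop damage: yes → true
  defect category ∈ {battery, cosmetic, screen, software}: cosmetic is in the set → true
  country of purchase = JP: US == JP is false
  product registered: no → false
  tamper seal broken: no → false
  product age ≤ 47 months: 35 ≤ 47 is true
  water damage present: yes → true
Combine:
[1.2] NOT true = false
[1] true OR false = true
[2.1] NOT true = false
[2] false OR true OR true = true
[3.2] NOT false = true
[3] true OR true OR false = true
[4.1] NOT false = true
[4.2] NOT true = false
[4] true OR false = true
[5.1] NOT true = false
[5] false OR true = true
[root] true AND true AND true AND true AND true = true
Overall: true → honored

Honored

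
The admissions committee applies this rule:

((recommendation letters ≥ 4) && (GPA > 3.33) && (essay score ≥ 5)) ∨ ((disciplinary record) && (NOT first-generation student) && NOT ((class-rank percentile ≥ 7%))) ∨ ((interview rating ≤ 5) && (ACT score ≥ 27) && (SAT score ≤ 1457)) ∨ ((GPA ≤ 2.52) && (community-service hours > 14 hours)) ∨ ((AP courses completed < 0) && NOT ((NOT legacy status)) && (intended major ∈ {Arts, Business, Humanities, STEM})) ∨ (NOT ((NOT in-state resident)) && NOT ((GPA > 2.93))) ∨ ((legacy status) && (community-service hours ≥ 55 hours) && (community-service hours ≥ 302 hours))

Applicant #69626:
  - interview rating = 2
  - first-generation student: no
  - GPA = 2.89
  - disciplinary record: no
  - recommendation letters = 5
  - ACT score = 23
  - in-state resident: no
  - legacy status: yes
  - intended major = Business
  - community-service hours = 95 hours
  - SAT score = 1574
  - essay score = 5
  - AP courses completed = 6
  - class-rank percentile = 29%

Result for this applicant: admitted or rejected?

Atomic conditions:
  recommendation letters ≥ 4: 5 ≥ 4 is true
  GPA > 3.33: 2.89 > 3.33 is false
  essay score ≥ 5: 5 ≥ 5 is true
  disciplinary record: no → false
  NOT first-generation student: no → true
  class-rank percentile ≥ 7%: 29 ≥ 7 is true
  interview rating ≤ 5: 2 ≤ 5 is true
  ACT score ≥ 27: 23 ≥ 27 is false
  SAT score ≤ 1457: 1574 ≤ 1457 is false
  GPA ≤ 2.52: 2.89 ≤ 2.52 is false
  community-service hours > 14 hours: 95 > 14 is true
  AP courses completed < 0: 6 < 0 is false
  NOT legacy status: yes → false
  intended major ∈ {Arts, Business, Humanities, STEM}: Business is in the set → true
  NOT in-state resident: no → true
  GPA > 2.93: 2.89 > 2.93 is false
  legacy status: yes → true
  community-service hours ≥ 55 hours: 95 ≥ 55 is true
  community-service hours ≥ 302 hours: 95 ≥ 302 is false
Combine:
[1] true AND false AND true = false
[2.3] NOT true = false
[2] false AND true AND false = false
[3] true AND false AND false = false
[4] false AND true = false
[5.2] NOT false = true
[5] false AND true AND true = false
[6.1] NOT true = false
[6.2] NOT false = true
[6] false AND true = false
[7] true AND true AND false = false
[root] false OR false OR false OR false OR false OR false OR false = false
Overall: false → rejected

Rejected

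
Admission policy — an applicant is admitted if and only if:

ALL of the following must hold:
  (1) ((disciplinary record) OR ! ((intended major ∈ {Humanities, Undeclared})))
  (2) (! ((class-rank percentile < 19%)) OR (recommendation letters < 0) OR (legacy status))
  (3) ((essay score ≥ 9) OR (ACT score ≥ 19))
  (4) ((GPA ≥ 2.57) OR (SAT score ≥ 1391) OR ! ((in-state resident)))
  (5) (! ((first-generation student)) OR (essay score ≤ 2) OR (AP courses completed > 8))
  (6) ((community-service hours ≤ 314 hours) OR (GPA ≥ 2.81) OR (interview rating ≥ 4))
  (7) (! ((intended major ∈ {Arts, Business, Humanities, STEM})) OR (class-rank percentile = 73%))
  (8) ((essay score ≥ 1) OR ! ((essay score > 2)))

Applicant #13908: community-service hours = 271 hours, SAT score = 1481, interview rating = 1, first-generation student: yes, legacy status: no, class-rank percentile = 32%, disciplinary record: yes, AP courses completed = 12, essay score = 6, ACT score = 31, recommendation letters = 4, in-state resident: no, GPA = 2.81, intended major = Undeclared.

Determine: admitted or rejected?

Admitted

Atomic conditions:
  disciplinary record: yes → true
  intended major ∈ {Humanities, Undeclared}: Undeclared is in the set → true
  class-rank percentile < 19%: 32 < 19 is false
  recommendation letters < 0: 4 < 0 is false
  legacy status: no → false
  essay score ≥ 9: 6 ≥ 9 is false
  ACT score ≥ 19: 31 ≥ 19 is true
  GPA ≥ 2.57: 2.81 ≥ 2.57 is true
  SAT score ≥ 1391: 1481 ≥ 1391 is true
  in-state resident: no → false
  first-generation student: yes → true
  essay score ≤ 2: 6 ≤ 2 is false
  AP courses completed > 8: 12 > 8 is true
  community-service hours ≤ 314 hours: 271 ≤ 314 is true
  GPA ≥ 2.81: 2.81 ≥ 2.81 is true
  interview rating ≥ 4: 1 ≥ 4 is false
  intended major ∈ {Arts, Business, Humanities, STEM}: Undeclared is not in the set → false
  class-rank percentile = 73%: 32 == 73 is false
  essay score ≥ 1: 6 ≥ 1 is true
  essay score > 2: 6 > 2 is true
Combine:
[1.2] NOT true = false
[1] true OR false = true
[2.1] NOT false = true
[2] true OR false OR false = true
[3] false OR true = true
[4.3] NOT false = true
[4] true OR true OR true = true
[5.1] NOT true = false
[5] false OR false OR true = true
[6] true OR true OR false = true
[7.1] NOT false = true
[7] true OR false = true
[8.2] NOT true = false
[8] true OR false = true
[root] true AND true AND true AND true AND true AND true AND true AND true = true
Overall: true → admitted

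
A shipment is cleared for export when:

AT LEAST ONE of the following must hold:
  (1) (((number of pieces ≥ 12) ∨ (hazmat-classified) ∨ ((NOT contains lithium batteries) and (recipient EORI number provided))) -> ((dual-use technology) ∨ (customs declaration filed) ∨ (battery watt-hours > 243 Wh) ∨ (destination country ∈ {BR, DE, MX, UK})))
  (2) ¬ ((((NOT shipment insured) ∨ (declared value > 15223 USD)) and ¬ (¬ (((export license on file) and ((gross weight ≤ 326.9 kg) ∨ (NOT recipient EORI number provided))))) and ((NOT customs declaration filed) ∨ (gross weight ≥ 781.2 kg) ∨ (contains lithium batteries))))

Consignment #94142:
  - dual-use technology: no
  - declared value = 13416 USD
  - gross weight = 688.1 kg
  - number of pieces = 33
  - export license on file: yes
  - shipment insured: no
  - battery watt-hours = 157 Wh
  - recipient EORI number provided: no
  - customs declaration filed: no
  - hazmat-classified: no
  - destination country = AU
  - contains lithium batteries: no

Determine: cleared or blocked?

Blocked

Atomic conditions:
  number of pieces ≥ 12: 33 ≥ 12 is true
  hazmat-classified: no → false
  NOT contains lithium batteries: no → true
  recipient EORI number provided: no → false
  dual-use technology: no → false
  customs declaration filed: no → false
  battery watt-hours > 243 Wh: 157 > 243 is false
  destination country ∈ {BR, DE, MX, UK}: AU is not in the set → false
  NOT shipment insured: no → true
  declared value > 15223 USD: 13416 > 15223 is false
  export license on file: yes → true
  gross weight ≤ 326.9 kg: 688.1 ≤ 326.9 is false
  NOT recipient EORI number provided: no → true
  NOT customs declaration filed: no → true
  gross weight ≥ 781.2 kg: 688.1 ≥ 781.2 is false
  contains lithium batteries: no → false
Combine:
[1.1.3] true AND false = false
[1.1] true OR false OR false = true
[1.2] false OR false OR false OR false = false
[1] true → false = false
[2.1.1] true OR false = true
[2.1.2.1.1.2] false OR true = true
[2.1.2.1.1] true AND true = true
[2.1.2.1] NOT true = false
[2.1.2] NOT false = true
[2.1.3] true OR false OR false = true
[2.1] true AND true AND true = true
[2] NOT true = false
[root] false OR false = false
Overall: false → blocked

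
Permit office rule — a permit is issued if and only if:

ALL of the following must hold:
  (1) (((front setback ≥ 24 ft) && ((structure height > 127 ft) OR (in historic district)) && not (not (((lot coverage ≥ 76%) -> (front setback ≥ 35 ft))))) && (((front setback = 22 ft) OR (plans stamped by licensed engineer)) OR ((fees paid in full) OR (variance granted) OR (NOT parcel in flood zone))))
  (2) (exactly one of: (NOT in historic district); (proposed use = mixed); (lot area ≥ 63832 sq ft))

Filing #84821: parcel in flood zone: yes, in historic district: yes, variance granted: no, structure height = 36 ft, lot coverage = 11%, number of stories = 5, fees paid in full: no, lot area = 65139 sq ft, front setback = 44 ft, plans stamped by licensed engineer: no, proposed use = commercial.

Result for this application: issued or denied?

Atomic conditions:
  front setback ≥ 24 ft: 44 ≥ 24 is true
  structure height > 127 ft: 36 > 127 is false
  in historic district: yes → true
  lot coverage ≥ 76%: 11 ≥ 76 is false
  front setback ≥ 35 ft: 44 ≥ 35 is true
  front setback = 22 ft: 44 == 22 is false
  plans stamped by licensed engineer: no → false
  fees paid in full: no → false
  variance granted: no → false
  NOT parcel in flood zone: yes → false
  NOT in historic district: yes → false
  proposed use = mixed: commercial == mixed is false
  lot area ≥ 63832 sq ft: 65139 ≥ 63832 is true
Combine:
[1.1.2] false OR true = true
[1.1.3.1.1] false → true (antecedent false ⇒ implication holds) = true
[1.1.3.1] NOT true = false
[1.1.3] NOT false = true
[1.1] true AND true AND true = true
[1.2.1] false OR false = false
[1.2.2] false OR false OR false = false
[1.2] false OR false = false
[1] true AND false = false
[2] exactly-one(false, false, true) = true
[root] false AND true = false
Overall: false → denied

Denied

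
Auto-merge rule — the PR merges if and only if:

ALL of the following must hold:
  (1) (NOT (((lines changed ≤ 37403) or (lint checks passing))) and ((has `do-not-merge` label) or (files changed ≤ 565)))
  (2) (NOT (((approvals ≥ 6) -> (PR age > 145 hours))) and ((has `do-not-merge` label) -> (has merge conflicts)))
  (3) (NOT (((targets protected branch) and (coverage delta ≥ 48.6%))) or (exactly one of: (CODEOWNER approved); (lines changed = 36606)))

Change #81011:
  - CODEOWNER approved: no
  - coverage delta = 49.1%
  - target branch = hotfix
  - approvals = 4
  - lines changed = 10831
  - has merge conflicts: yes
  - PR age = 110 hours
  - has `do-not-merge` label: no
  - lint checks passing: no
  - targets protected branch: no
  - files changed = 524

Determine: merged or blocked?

Atomic conditions:
  lines changed ≤ 37403: 10831 ≤ 37403 is true
  lint checks passing: no → false
  has `do-not-merge` label: no → false
  files changed ≤ 565: 524 ≤ 565 is true
  approvals ≥ 6: 4 ≥ 6 is false
  PR age > 145 hours: 110 > 145 is false
  has merge conflicts: yes → true
  targets protected branch: no → false
  coverage delta ≥ 48.6%: 49.1 ≥ 48.6 is true
  CODEOWNER approved: no → false
  lines changed = 36606: 10831 == 36606 is false
Combine:
[1.1.1] true OR false = true
[1.1] NOT true = false
[1.2] false OR true = true
[1] false AND true = false
[2.1.1] false → false (antecedent false ⇒ implication holds) = true
[2.1] NOT true = false
[2.2] false → true (antecedent false ⇒ implication holds) = true
[2] false AND true = false
[3.1.1] false AND true = false
[3.1] NOT false = true
[3.2] exactly-one(false, false) = false
[3] true OR false = true
[root] false AND false AND true = false
Overall: false → blocked

Blocked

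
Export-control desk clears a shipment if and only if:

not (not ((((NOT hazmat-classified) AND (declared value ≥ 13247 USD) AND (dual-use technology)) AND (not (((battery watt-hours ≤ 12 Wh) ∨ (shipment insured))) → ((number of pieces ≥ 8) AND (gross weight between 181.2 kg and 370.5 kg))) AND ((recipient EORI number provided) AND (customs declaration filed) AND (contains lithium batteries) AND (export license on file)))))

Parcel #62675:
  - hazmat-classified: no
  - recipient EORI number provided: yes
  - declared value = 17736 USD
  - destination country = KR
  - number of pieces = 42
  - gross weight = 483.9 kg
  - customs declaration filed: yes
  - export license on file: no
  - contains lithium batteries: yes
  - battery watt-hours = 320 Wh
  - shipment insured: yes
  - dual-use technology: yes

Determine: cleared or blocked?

Blocked

Atomic conditions:
  NOT hazmat-classified: no → true
  declared value ≥ 13247 USD: 17736 ≥ 13247 is true
  dual-use technology: yes → true
  battery watt-hours ≤ 12 Wh: 320 ≤ 12 is false
  shipment insured: yes → true
  number of pieces ≥ 8: 42 ≥ 8 is true
  gross weight between 181.2 kg and 370.5 kg: 483.9 in [181.2, 370.5] is false
  recipient EORI number provided: yes → true
  customs declaration filed: yes → true
  contains lithium batteries: yes → true
  export license on file: no → false
Combine:
[1.1.1] true AND true AND true = true
[1.1.2.1.1] false OR true = true
[1.1.2.1] NOT true = false
[1.1.2.2] true AND false = false
[1.1.2] false → false (antecedent false ⇒ implication holds) = true
[1.1.3] true AND true AND true AND false = false
[1.1] true AND true AND false = false
[1] NOT false = true
[root] NOT true = false
Overall: false → blocked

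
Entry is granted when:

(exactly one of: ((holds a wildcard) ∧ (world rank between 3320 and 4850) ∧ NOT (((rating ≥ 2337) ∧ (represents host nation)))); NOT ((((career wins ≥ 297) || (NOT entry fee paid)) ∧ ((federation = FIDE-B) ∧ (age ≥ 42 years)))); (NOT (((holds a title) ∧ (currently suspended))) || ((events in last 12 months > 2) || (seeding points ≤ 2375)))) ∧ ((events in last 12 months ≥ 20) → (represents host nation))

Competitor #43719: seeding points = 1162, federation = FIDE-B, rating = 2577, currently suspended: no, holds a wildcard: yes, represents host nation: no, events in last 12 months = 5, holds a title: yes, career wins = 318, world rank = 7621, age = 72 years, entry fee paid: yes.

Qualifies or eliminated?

Atomic conditions:
  holds a wildcard: yes → true
  world rank between 3320 and 4850: 7621 in [3320, 4850] is false
  rating ≥ 2337: 2577 ≥ 2337 is true
  represents host nation: no → false
  career wins ≥ 297: 318 ≥ 297 is true
  NOT entry fee paid: yes → false
  federation = FIDE-B: FIDE-B == FIDE-B is true
  age ≥ 42 years: 72 ≥ 42 is true
  holds a title: yes → true
  currently suspended: no → false
  events in last 12 months > 2: 5 > 2 is true
  seeding points ≤ 2375: 1162 ≤ 2375 is true
  events in last 12 months ≥ 20: 5 ≥ 20 is false
Combine:
[1.1.3.1] true AND false = false
[1.1.3] NOT false = true
[1.1] true AND false AND true = false
[1.2.1.1] true OR false = true
[1.2.1.2] true AND true = true
[1.2.1] true AND true = true
[1.2] NOT true = false
[1.3.1.1] true AND false = false
[1.3.1] NOT false = true
[1.3.2] true OR true = true
[1.3] true OR true = true
[1] exactly-one(false, false, true) = true
[2] false → false (antecedent false ⇒ implication holds) = true
[root] true AND true = true
Overall: true → qualifies

Qualifies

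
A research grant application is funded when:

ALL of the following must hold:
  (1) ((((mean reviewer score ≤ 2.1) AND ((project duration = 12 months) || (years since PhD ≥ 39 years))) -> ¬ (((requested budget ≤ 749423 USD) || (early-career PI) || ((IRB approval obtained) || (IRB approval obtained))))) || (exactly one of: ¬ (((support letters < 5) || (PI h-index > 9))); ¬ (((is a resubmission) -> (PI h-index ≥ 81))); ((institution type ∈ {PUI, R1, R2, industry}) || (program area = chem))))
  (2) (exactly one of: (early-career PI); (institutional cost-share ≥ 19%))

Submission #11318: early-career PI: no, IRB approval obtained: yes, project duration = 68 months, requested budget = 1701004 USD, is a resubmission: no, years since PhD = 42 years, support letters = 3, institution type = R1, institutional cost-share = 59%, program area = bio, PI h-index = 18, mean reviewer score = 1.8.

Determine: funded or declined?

Atomic conditions:
  mean reviewer score ≤ 2.1: 1.8 ≤ 2.1 is true
  project duration = 12 months: 68 == 12 is false
  years since PhD ≥ 39 years: 42 ≥ 39 is true
  requested budget ≤ 749423 USD: 1701004 ≤ 749423 is false
  early-career PI: no → false
  IRB approval obtained: yes → true
  support letters < 5: 3 < 5 is true
  PI h-index > 9: 18 > 9 is true
  is a resubmission: no → false
  PI h-index ≥ 81: 18 ≥ 81 is false
  institution type ∈ {PUI, R1, R2, industry}: R1 is in the set → true
  program area = chem: bio == chem is false
  institutional cost-share ≥ 19%: 59 ≥ 19 is true
Combine:
[1.1.1.2] false OR true = true
[1.1.1] true AND true = true
[1.1.2.1.3] true OR true = true
[1.1.2.1] false OR false OR true = true
[1.1.2] NOT true = false
[1.1] true → false = false
[1.2.1.1] true OR true = true
[1.2.1] NOT true = false
[1.2.2.1] false → false (antecedent false ⇒ implication holds) = true
[1.2.2] NOT true = false
[1.2.3] true OR false = true
[1.2] exactly-one(false, false, true) = true
[1] false OR true = true
[2] exactly-one(false, true) = true
[root] true AND true = true
Overall: true → funded

Funded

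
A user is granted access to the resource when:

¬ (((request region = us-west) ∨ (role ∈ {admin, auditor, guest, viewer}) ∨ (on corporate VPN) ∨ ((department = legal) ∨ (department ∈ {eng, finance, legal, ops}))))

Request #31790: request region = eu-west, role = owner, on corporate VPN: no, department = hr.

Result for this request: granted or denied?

Atomic conditions:
  request region = us-west: eu-west == us-west is false
  role ∈ {admin, auditor, guest, viewer}: owner is not in the set → false
  on corporate VPN: no → false
  department = legal: hr == legal is false
  department ∈ {eng, finance, legal, ops}: hr is not in the set → false
Combine:
[1.4] false OR false = false
[1] false OR false OR false OR false = false
[root] NOT false = true
Overall: true → granted

Granted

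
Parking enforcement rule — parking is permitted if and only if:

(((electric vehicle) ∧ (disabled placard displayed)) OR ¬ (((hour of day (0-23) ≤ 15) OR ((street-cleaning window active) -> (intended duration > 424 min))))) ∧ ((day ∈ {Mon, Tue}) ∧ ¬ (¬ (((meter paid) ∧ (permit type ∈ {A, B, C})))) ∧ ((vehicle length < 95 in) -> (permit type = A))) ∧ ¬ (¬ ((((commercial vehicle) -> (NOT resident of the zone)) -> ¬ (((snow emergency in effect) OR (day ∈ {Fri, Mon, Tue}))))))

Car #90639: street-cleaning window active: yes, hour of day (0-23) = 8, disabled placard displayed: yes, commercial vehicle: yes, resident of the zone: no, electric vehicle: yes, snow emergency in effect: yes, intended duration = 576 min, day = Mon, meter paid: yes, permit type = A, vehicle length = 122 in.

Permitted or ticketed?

Atomic conditions:
  electric vehicle: yes → true
  disabled placard displayed: yes → true
  hour of day (0-23) ≤ 15: 8 ≤ 15 is true
  street-cleaning window active: yes → true
  intended duration > 424 min: 576 > 424 is true
  day ∈ {Mon, Tue}: Mon is in the set → true
  meter paid: yes → true
  permit type ∈ {A, B, C}: A is in the set → true
  vehicle length < 95 in: 122 < 95 is false
  permit type = A: A == A is true
  commercial vehicle: yes → true
  NOT resident of the zone: no → true
  snow emergency in effect: yes → true
  day ∈ {Fri, Mon, Tue}: Mon is in the set → true
Combine:
[1.1] true AND true = true
[1.2.1.2] true → true = true
[1.2.1] true OR true = true
[1.2] NOT true = false
[1] true OR false = true
[2.2.1.1] true AND true = true
[2.2.1] NOT true = false
[2.2] NOT false = true
[2.3] false → true (antecedent false ⇒ implication holds) = true
[2] true AND true AND true = true
[3.1.1.1] true → true = true
[3.1.1.2.1] true OR true = true
[3.1.1.2] NOT true = false
[3.1.1] true → false = false
[3.1] NOT false = true
[3] NOT true = false
[root] true AND true AND false = false
Overall: false → ticketed

Ticketed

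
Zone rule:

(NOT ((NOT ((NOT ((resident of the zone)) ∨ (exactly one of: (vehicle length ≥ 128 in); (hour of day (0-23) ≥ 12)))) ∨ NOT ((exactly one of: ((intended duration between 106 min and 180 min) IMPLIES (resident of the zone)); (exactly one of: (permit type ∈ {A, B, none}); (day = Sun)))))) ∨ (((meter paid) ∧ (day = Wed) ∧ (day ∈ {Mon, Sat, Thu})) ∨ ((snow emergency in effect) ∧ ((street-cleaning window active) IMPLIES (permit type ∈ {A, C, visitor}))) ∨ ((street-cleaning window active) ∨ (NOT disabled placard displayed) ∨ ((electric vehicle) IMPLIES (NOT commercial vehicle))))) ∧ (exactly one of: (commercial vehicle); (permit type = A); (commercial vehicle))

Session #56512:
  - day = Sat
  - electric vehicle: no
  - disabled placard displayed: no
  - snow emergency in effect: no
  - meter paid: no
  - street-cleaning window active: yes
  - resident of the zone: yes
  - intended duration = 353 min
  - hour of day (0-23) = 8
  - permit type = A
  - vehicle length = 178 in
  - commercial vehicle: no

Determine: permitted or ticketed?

Atomic conditions:
  resident of the zone: yes → true
  vehicle length ≥ 128 in: 178 ≥ 128 is true
  hour of day (0-23) ≥ 12: 8 ≥ 12 is false
  intended duration between 106 min and 180 min: 353 in [106, 180] is false
  permit type ∈ {A, B, none}: A is in the set → true
  day = Sun: Sat == Sun is false
  meter paid: no → false
  day = Wed: Sat == Wed is false
  day ∈ {Mon, Sat, Thu}: Sat is in the set → true
  snow emergency in effect: no → false
  street-cleaning window active: yes → true
  permit type ∈ {A, C, visitor}: A is in the set → true
  NOT disabled placard displayed: no → true
  electric vehicle: no → false
  NOT commercial vehicle: no → true
  commercial vehicle: no → false
  permit type = A: A == A is true
Combine:
[1.1.1.1.1.1] NOT true = false
[1.1.1.1.1.2] exactly-one(true, false) = true
[1.1.1.1.1] false OR true = true
[1.1.1.1] NOT true = false
[1.1.1.2.1.1] false → true (antecedent false ⇒ implication holds) = true
[1.1.1.2.1.2] exactly-one(true, false) = true
[1.1.1.2.1] exactly-one(true, true) = false
[1.1.1.2] NOT false = true
[1.1.1] false OR true = true
[1.1] NOT true = false
[1.2.1] false AND false AND true = false
[1.2.2.2] true → true = true
[1.2.2] false AND true = false
[1.2.3.3] false → true (antecedent false ⇒ implication holds) = true
[1.2.3] true OR true OR true = true
[1.2] false OR false OR true = true
[1] false OR true = true
[2] exactly-one(false, true, false) = true
[root] true AND true = true
Overall: true → permitted

Permitted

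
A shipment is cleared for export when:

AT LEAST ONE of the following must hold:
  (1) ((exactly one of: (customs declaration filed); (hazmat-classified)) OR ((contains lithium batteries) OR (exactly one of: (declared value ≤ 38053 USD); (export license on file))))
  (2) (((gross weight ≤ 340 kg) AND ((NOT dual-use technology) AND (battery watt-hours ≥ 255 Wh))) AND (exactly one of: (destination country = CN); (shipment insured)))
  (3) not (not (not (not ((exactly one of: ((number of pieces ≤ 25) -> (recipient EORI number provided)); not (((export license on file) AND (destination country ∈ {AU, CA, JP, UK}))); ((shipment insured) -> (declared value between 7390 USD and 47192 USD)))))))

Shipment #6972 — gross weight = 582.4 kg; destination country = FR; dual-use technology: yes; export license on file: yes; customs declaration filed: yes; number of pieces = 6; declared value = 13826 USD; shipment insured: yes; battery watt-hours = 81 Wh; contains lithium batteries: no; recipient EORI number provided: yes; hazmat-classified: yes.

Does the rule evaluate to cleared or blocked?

Blocked

Atomic conditions:
  customs declaration filed: yes → true
  hazmat-classified: yes → true
  contains lithium batteries: no → false
  declared value ≤ 38053 USD: 13826 ≤ 38053 is true
  export license on file: yes → true
  gross weight ≤ 340 kg: 582.4 ≤ 340 is false
  NOT dual-use technology: yes → false
  battery watt-hours ≥ 255 Wh: 81 ≥ 255 is false
  destination country = CN: FR == CN is false
  shipment insured: yes → true
  number of pieces ≤ 25: 6 ≤ 25 is true
  recipient EORI number provided: yes → true
  destination country ∈ {AU, CA, JP, UK}: FR is not in the set → false
  declared value between 7390 USD and 47192 USD: 13826 in [7390, 47192] is true
Combine:
[1.1] exactly-one(true, true) = false
[1.2.2] exactly-one(true, true) = false
[1.2] false OR false = false
[1] false OR false = false
[2.1.2] false AND false = false
[2.1] false AND false = false
[2.2] exactly-one(false, true) = true
[2] false AND true = false
[3.1.1.1.1.1] true → true = true
[3.1.1.1.1.2.1] true AND false = false
[3.1.1.1.1.2] NOT false = true
[3.1.1.1.1.3] true → true = true
[3.1.1.1.1] exactly-one(true, true, true) = false
[3.1.1.1] NOT false = true
[3.1.1] NOT true = false
[3.1] NOT false = true
[3] NOT true = false
[root] false OR false OR false = false
Overall: false → blocked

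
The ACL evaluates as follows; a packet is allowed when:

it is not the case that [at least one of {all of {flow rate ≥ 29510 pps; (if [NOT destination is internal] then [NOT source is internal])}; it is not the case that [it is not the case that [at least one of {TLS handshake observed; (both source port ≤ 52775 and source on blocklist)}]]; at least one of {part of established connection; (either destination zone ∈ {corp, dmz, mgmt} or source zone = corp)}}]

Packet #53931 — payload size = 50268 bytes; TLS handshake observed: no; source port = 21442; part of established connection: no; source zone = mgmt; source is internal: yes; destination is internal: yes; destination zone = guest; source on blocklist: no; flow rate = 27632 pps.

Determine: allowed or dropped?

Allowed

Atomic conditions:
  flow rate ≥ 29510 pps: 27632 ≥ 29510 is false
  NOT destination is internal: yes → false
  NOT source is internal: yes → false
  TLS handshake observed: no → false
  source port ≤ 52775: 21442 ≤ 52775 is true
  source on blocklist: no → false
  part of established connection: no → false
  destination zone ∈ {corp, dmz, mgmt}: guest is not in the set → false
  source zone = corp: mgmt == corp is false
Combine:
[1.1.2] false → false (antecedent false ⇒ implication holds) = true
[1.1] false AND true = false
[1.2.1.1.2] true AND false = false
[1.2.1.1] false OR false = false
[1.2.1] NOT false = true
[1.2] NOT true = false
[1.3.2] false OR false = false
[1.3] false OR false = false
[1] false OR false OR false = false
[root] NOT false = true
Overall: true → allowed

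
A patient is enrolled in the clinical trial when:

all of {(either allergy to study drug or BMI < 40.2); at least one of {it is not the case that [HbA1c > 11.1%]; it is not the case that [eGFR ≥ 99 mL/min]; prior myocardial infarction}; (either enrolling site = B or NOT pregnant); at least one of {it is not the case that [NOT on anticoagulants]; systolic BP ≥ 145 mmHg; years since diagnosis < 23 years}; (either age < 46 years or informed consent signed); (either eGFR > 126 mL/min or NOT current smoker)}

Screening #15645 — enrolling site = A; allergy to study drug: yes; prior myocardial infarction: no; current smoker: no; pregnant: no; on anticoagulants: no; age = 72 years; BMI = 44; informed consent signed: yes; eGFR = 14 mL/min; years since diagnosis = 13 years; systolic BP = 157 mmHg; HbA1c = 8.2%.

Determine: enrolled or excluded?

Enrolled

Atomic conditions:
  allergy to study drug: yes → true
  BMI < 40.2: 44 < 40.2 is false
  HbA1c > 11.1%: 8.2 > 11.1 is false
  eGFR ≥ 99 mL/min: 14 ≥ 99 is false
  prior myocardial infarction: no → false
  enrolling site = B: A == B is false
  NOT pregnant: no → true
  NOT on anticoagulants: no → true
  systolic BP ≥ 145 mmHg: 157 ≥ 145 is true
  years since diagnosis < 23 years: 13 < 23 is true
  age < 46 years: 72 < 46 is false
  informed consent signed: yes → true
  eGFR > 126 mL/min: 14 > 126 is false
  NOT current smoker: no → true
Combine:
[1] true OR false = true
[2.1] NOT false = true
[2.2] NOT false = true
[2] true OR true OR false = true
[3] false OR true = true
[4.1] NOT true = false
[4] false OR true OR true = true
[5] false OR true = true
[6] false OR true = true
[root] true AND true AND true AND true AND true AND true = true
Overall: true → enrolled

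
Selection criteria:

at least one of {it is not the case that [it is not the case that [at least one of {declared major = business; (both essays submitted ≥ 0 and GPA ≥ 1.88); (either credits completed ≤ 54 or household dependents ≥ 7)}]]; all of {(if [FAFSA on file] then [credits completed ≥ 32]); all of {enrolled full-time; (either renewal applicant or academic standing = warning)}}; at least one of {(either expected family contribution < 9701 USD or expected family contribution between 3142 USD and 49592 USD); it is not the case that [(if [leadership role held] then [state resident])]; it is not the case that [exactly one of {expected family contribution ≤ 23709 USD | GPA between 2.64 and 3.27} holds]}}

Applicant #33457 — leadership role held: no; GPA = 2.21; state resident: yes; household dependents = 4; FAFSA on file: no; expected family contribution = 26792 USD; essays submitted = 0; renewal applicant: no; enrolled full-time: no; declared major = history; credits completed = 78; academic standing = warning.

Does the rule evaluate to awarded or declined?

Awarded

Atomic conditions:
  declared major = business: history == business is false
  essays submitted ≥ 0: 0 ≥ 0 is true
  GPA ≥ 1.88: 2.21 ≥ 1.88 is true
  credits completed ≤ 54: 78 ≤ 54 is false
  household dependents ≥ 7: 4 ≥ 7 is false
  FAFSA on file: no → false
  credits completed ≥ 32: 78 ≥ 32 is true
  enrolled full-time: no → false
  renewal applicant: no → false
  academic standing = warning: warning == warning is true
  expected family contribution < 9701 USD: 26792 < 9701 is false
  expected family contribution between 3142 USD and 49592 USD: 26792 in [3142, 49592] is true
  leadership role held: no → false
  state resident: yes → true
  expected family contribution ≤ 23709 USD: 26792 ≤ 23709 is false
  GPA between 2.64 and 3.27: 2.21 in [2.64, 3.27] is false
Combine:
[1.1.1.2] true AND true = true
[1.1.1.3] false OR false = false
[1.1.1] false OR true OR false = true
[1.1] NOT true = false
[1] NOT false = true
[2.1] false → true (antecedent false ⇒ implication holds) = true
[2.2.2] false OR true = true
[2.2] false AND true = false
[2] true AND false = false
[3.1] false OR true = true
[3.2.1] false → true (antecedent false ⇒ implication holds) = true
[3.2] NOT true = false
[3.3.1] exactly-one(false, false) = false
[3.3] NOT false = true
[3] true OR false OR true = true
[root] true OR false OR true = true
Overall: true → awarded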